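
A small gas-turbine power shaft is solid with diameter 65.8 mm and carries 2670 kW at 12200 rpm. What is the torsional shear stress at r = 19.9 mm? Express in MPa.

22.6 MPa

ω = 2π·12200/60 = 1278 rad/s, so T = P/ω = 2670×10³ / 1278 = 2090 N·m.
J = πd⁴/32 = π(0.0658)⁴/32 = 1.840×10^-6 m⁴.
Shear stress varies linearly with radius: τ = T·r/J = 2090 × 0.0199 / 1.840×10^-6 = 2.260×10^7 Pa.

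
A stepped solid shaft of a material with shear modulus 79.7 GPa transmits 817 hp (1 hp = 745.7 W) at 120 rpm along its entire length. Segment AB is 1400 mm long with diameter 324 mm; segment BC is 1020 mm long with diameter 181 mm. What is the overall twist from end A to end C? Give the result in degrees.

0.382°

ω = 2π·120/60 = 12.57 rad/s, so T = P/ω = 817×745.7 / 12.57 = 48480 N·m.
J_AB = π(0.324)⁴/32 = 1.08×10^-3 m⁴; J_BC = π(0.181)⁴/32 = 1.05×10^-4 m⁴.
θ = (T/G)·Σ L_i/J_i = (48480/79.7×10⁹)·(1.40/1.08×10^-3 + 1.02/1.05×10^-4) = 6.676×10^-3 rad.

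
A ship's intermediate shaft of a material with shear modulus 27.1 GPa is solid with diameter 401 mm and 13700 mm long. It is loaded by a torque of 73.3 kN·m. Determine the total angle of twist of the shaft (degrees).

0.836°

J = πd⁴/32 = π(0.401)⁴/32 = 2.539×10^-3 m⁴.
θ = T·L/(G·J) = 73300 × 13.7 / (27.1×10⁹ × 2.539×10^-3) = 0.01460 rad.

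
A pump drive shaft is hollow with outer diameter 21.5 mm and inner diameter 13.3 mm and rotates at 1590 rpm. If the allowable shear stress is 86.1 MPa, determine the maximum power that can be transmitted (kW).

23.9 kW

J = π(d_o⁴ − d_i⁴)/32 = π(0.0215⁴ − 0.0133⁴)/32 = 1.791×10^-8 m⁴.
T_max = τ_allow·J/r = 8.61×10^7 × 1.791×10^-8 / 0.0107 = 143.4 N·m.
ω = 2π·1590/60 = 166.5 rad/s, so P_max = T_max·ω = 2.388×10^4 W.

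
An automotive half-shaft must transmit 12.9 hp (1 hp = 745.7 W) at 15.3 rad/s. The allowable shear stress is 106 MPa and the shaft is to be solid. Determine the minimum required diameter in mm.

31.1 mm

ω = 15.3 rad/s, so T = P/ω = 12.9×745.7 / 15.30 = 628.7 N·m.
For a solid shaft τ_max = 16T/(πd³), so d = (16T/(π τ_allow))^(1/3) = (16·628.7/(π·1.06×10^8))^(1/3) = 0.03114 m.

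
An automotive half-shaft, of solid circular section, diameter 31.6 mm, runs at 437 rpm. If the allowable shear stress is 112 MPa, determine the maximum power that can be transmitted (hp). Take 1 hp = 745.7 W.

J = πd⁴/32 = π(0.0316)⁴/32 = 9.789×10^-8 m⁴.
T_max = τ_allow·J/r = 1.12×10^8 × 9.789×10^-8 / 0.0158 = 693.9 N·m.
ω = 2π·437/60 = 45.76 rad/s, so P_max = T_max·ω = 3.176×10^4 W.

42.6 hp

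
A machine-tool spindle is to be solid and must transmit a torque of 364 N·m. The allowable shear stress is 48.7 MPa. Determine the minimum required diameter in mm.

For a solid shaft τ_max = 16T/(πd³), so d = (16T/(π τ_allow))^(1/3) = (16·364.0/(π·4.87×10^7))^(1/3) = 0.03364 m.

33.6 mm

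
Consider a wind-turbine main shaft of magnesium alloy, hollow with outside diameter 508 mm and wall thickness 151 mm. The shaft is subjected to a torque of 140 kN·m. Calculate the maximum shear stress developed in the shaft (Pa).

5.59e6 Pa

J = π(d_o⁴ − d_i⁴)/32 = π(0.508⁴ − 0.206⁴)/32 = 6.361×10^-3 m⁴.
τ_max = T·r/J = 140000 × 0.254 / 6.361×10^-3 = 5.590×10^6 Pa.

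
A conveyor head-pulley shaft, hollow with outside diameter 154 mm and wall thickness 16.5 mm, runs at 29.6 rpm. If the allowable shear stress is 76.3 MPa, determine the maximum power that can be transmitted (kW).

J = π(d_o⁴ − d_i⁴)/32 = π(0.154⁴ − 0.121⁴)/32 = 3.417×10^-5 m⁴.
T_max = τ_allow·J/r = 7.63×10^7 × 3.417×10^-5 / 0.0770 = 33860 N·m.
ω = 2π·29.6/60 = 3.100 rad/s, so P_max = T_max·ω = 1.050×10^5 W.

105 kW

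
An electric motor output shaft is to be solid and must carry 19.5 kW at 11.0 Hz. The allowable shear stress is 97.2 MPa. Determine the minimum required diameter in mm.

ω = 2π·11.0 = 69.12 rad/s, so T = P/ω = 19.5×10³ / 69.12 = 282.1 N·m.
For a solid shaft τ_max = 16T/(πd³), so d = (16T/(π τ_allow))^(1/3) = (16·282.1/(π·9.72×10^7))^(1/3) = 0.02454 m.

24.5 mm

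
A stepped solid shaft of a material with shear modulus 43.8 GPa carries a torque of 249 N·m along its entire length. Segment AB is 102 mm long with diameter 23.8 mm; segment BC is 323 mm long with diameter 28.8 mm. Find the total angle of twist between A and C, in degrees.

2.61°

J_AB = π(0.0238)⁴/32 = 3.15×10^-8 m⁴; J_BC = π(0.0288)⁴/32 = 6.75×10^-8 m⁴.
θ = (T/G)·Σ L_i/J_i = (249.0/43.8×10⁹)·(0.102/3.15×10^-8 + 0.323/6.75×10^-8) = 0.04560 rad.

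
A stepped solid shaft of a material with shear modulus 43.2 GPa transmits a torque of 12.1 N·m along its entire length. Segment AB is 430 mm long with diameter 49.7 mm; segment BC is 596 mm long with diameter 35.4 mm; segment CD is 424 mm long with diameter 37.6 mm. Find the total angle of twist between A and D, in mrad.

J_AB = π(0.0497)⁴/32 = 5.99×10^-7 m⁴; J_BC = π(0.0354)⁴/32 = 1.54×10^-7 m⁴; J_CD = π(0.0376)⁴/32 = 1.96×10^-7 m⁴.
θ = (T/G)·Σ L_i/J_i = (12.10/43.2×10⁹)·(0.430/5.99×10^-7 + 0.596/1.54×10^-7 + 0.424/1.96×10^-7) = 1.889×10^-3 rad.

1.89 mrad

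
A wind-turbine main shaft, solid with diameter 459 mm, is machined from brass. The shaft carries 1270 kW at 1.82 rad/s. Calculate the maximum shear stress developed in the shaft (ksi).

5.33 ksi

ω = 1.82 rad/s, so T = P/ω = 1270×10³ / 1.820 = 697800 N·m.
J = πd⁴/32 = π(0.459)⁴/32 = 4.358×10^-3 m⁴.
τ_max = T·r/J = 697800 × 0.230 / 4.358×10^-3 = 3.675×10^7 Pa.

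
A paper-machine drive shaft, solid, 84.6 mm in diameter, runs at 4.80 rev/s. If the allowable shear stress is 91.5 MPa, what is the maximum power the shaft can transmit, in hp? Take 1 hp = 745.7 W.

J = πd⁴/32 = π(0.0846)⁴/32 = 5.029×10^-6 m⁴.
T_max = τ_allow·J/r = 9.15×10^7 × 5.029×10^-6 / 0.0423 = 10880 N·m.
ω = 2π·4.80 = 30.16 rad/s, so P_max = T_max·ω = 3.281×10^5 W.

440 hp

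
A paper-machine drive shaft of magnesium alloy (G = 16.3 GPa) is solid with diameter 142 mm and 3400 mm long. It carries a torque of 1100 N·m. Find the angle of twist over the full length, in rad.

J = πd⁴/32 = π(0.142)⁴/32 = 3.992×10^-5 m⁴.
θ = T·L/(G·J) = 1100 × 3.40 / (16.3×10⁹ × 3.992×10^-5) = 5.748×10^-3 rad.

0.00575 rad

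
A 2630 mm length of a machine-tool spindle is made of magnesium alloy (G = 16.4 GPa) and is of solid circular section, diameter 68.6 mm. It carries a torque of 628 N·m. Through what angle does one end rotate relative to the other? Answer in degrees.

2.65°

J = πd⁴/32 = π(0.0686)⁴/32 = 2.174×10^-6 m⁴.
θ = T·L/(G·J) = 628.0 × 2.63 / (16.4×10⁹ × 2.174×10^-6) = 0.04632 rad.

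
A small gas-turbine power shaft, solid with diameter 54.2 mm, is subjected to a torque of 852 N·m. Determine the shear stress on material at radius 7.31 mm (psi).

1070 psi

J = πd⁴/32 = π(0.0542)⁴/32 = 8.472×10^-7 m⁴.
Shear stress varies linearly with radius: τ = T·r/J = 852.0 × 0.00731 / 8.472×10^-7 = 7.351×10^6 Pa.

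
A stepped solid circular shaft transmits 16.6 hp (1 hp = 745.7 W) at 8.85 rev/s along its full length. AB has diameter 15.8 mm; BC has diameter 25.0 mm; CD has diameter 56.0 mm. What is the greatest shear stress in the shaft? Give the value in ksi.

ω = 2π·8.85 = 55.61 rad/s, so T = P/ω = 16.6×745.7 / 55.61 = 222.6 N·m.
Under the same torque, τ_max = 16T/(πd³) is largest where d is smallest — segment AB (d = 15.8 mm).
τ_max = 16·222.6/(π·(0.0158)³) = 2.874×10^8 Pa.

41.7 ksi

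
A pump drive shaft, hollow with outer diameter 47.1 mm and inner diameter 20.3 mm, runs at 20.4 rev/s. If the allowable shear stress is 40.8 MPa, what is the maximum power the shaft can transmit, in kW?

104 kW

J = π(d_o⁴ − d_i⁴)/32 = π(0.0471⁴ − 0.0203⁴)/32 = 4.665×10^-7 m⁴.
T_max = τ_allow·J/r = 4.08×10^7 × 4.665×10^-7 / 0.0236 = 808.2 N·m.
ω = 2π·20.4 = 128.2 rad/s, so P_max = T_max·ω = 1.036×10^5 W.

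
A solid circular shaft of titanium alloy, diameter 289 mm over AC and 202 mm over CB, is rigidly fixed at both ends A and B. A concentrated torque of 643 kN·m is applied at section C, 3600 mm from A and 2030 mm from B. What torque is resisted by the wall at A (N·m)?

Compatibility: T_A·a/J_AC = T_B·b/J_CB with T_A + T_B = T₀.
J_AC = 6.85×10^-4 m⁴, J_CB = 1.63×10^-4 m⁴, so T_A = T₀·(J_AC/a)/((J_AC/a)+(J_CB/b)) = 451800 N·m, T_B = 191200 N·m.

452000 N·m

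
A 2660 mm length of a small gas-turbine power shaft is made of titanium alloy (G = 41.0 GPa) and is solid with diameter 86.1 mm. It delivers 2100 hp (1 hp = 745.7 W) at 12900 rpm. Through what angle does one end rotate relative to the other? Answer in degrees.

0.799°

ω = 2π·12900/60 = 1351 rad/s, so T = P/ω = 2100×745.7 / 1351 = 1159 N·m.
J = πd⁴/32 = π(0.0861)⁴/32 = 5.395×10^-6 m⁴.
θ = T·L/(G·J) = 1159 × 2.66 / (41.0×10⁹ × 5.395×10^-6) = 0.01394 rad.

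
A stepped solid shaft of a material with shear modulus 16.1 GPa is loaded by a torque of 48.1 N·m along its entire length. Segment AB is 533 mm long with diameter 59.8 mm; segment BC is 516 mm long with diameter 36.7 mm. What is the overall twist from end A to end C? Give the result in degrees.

0.569°

J_AB = π(0.0598)⁴/32 = 1.26×10^-6 m⁴; J_BC = π(0.0367)⁴/32 = 1.78×10^-7 m⁴.
θ = (T/G)·Σ L_i/J_i = (48.10/16.1×10⁹)·(0.533/1.26×10^-6 + 0.516/1.78×10^-7) = 9.924×10^-3 rad.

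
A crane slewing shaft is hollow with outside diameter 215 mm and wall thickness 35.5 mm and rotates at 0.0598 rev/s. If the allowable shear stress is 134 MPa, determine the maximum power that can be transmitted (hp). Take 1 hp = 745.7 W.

J = π(d_o⁴ − d_i⁴)/32 = π(0.215⁴ − 0.144⁴)/32 = 1.676×10^-4 m⁴.
T_max = τ_allow·J/r = 1.34×10^8 × 1.676×10^-4 / 0.107 = 208900 N·m.
ω = 2π·0.0598 = 0.3757 rad/s, so P_max = T_max·ω = 7.848×10^4 W.

105 hp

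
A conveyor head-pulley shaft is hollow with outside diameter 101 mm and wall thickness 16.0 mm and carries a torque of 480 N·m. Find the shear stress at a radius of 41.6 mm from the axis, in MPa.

2.50 MPa

J = π(d_o⁴ − d_i⁴)/32 = π(0.101⁴ − 0.0690⁴)/32 = 7.991×10^-6 m⁴.
Shear stress varies linearly with radius: τ = T·r/J = 480.0 × 0.0416 / 7.991×10^-6 = 2.499×10^6 Pa.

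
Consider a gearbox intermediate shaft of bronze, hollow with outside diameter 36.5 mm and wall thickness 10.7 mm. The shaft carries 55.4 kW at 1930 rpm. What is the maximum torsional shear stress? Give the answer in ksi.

ω = 2π·1930/60 = 202.1 rad/s, so T = P/ω = 55.4×10³ / 202.1 = 274.1 N·m.
J = π(d_o⁴ − d_i⁴)/32 = π(0.0365⁴ − 0.0151⁴)/32 = 1.691×10^-7 m⁴.
τ_max = T·r/J = 274.1 × 0.0182 / 1.691×10^-7 = 2.958×10^7 Pa.

4.29 ksi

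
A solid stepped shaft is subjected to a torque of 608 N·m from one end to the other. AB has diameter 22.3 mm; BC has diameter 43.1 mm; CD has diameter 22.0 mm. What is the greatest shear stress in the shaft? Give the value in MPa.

291 MPa

Under the same torque, τ_max = 16T/(πd³) is largest where d is smallest — segment CD (d = 22.0 mm).
τ_max = 16·608.0/(π·(0.0220)³) = 2.908×10^8 Pa.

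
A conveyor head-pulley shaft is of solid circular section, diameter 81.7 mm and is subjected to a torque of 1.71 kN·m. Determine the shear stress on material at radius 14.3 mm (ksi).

J = πd⁴/32 = π(0.0817)⁴/32 = 4.374×10^-6 m⁴.
Shear stress varies linearly with radius: τ = T·r/J = 1710 × 0.0143 / 4.374×10^-6 = 5.590×10^6 Pa.

0.811 ksi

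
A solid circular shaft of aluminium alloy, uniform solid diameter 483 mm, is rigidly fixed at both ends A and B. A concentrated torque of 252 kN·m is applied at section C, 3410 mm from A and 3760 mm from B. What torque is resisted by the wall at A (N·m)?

With uniform GJ and both ends fixed, compatibility θ_AC = θ_CB gives T_A·a = T_B·b, together with T_A + T_B = T₀.
T_A = T₀·b/(a+b) = 252000·3760/7170 = 132200 N·m; T_B = 119800 N·m.

132000 N·m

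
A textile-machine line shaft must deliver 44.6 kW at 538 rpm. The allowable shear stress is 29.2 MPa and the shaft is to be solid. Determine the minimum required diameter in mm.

51.7 mm

ω = 2π·538/60 = 56.34 rad/s, so T = P/ω = 44.6×10³ / 56.34 = 791.6 N·m.
For a solid shaft τ_max = 16T/(πd³), so d = (16T/(π τ_allow))^(1/3) = (16·791.6/(π·2.92×10^7))^(1/3) = 0.05169 m.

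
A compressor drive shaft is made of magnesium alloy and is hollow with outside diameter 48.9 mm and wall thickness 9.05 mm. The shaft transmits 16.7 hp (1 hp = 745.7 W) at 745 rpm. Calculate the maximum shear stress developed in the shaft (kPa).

8250 kPa

ω = 2π·745/60 = 78.02 rad/s, so T = P/ω = 16.7×745.7 / 78.02 = 159.6 N·m.
J = π(d_o⁴ − d_i⁴)/32 = π(0.0489⁴ − 0.0308⁴)/32 = 4.730×10^-7 m⁴.
τ_max = T·r/J = 159.6 × 0.0244 / 4.730×10^-7 = 8.251×10^6 Pa.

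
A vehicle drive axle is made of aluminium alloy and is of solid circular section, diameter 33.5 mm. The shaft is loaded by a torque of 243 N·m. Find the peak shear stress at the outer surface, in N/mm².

32.9 N/mm²

J = πd⁴/32 = π(0.0335)⁴/32 = 1.236×10^-7 m⁴.
τ_max = T·r/J = 243.0 × 0.0168 / 1.236×10^-7 = 3.292×10^7 Pa.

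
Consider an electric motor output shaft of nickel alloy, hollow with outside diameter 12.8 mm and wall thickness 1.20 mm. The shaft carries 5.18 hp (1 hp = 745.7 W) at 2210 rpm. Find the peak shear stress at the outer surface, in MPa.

71.8 MPa

ω = 2π·2210/60 = 231.4 rad/s, so T = P/ω = 5.18×745.7 / 231.4 = 16.69 N·m.
J = π(d_o⁴ − d_i⁴)/32 = π(0.0128⁴ − 0.0104⁴)/32 = 1.487×10^-9 m⁴.
τ_max = T·r/J = 16.69 × 0.00640 / 1.487×10^-9 = 7.184×10^7 Pa.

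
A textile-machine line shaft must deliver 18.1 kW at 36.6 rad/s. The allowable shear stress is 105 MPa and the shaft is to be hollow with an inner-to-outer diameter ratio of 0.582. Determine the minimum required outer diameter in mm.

ω = 36.6 rad/s, so T = P/ω = 18.1×10³ / 36.60 = 494.5 N·m.
For a hollow shaft with d_i/d_o = 0.582: τ_max = 16T/(π d_o³ (1−k⁴)), so d_o = [16T/(π τ_allow (1−k⁴))]^(1/3) = [16·494.5/(π·1.05×10^8·0.8853)]^(1/3) = 0.03004 m.

30.0 mm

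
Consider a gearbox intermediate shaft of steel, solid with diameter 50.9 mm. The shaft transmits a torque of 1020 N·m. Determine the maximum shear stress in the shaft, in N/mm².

J = πd⁴/32 = π(0.0509)⁴/32 = 6.590×10^-7 m⁴.
τ_max = T·r/J = 1020 × 0.0255 / 6.590×10^-7 = 3.939×10^7 Pa.

39.4 N/mm²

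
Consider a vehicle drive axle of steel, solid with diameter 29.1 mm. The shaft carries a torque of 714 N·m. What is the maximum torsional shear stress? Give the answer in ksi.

21.4 ksi

J = πd⁴/32 = π(0.0291)⁴/32 = 7.040×10^-8 m⁴.
τ_max = T·r/J = 714.0 × 0.0146 / 7.040×10^-8 = 1.476×10^8 Pa.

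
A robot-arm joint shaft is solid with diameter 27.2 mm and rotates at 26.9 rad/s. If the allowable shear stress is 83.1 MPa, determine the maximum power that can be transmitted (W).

8830 W

J = πd⁴/32 = π(0.0272)⁴/32 = 5.374×10^-8 m⁴.
T_max = τ_allow·J/r = 8.31×10^7 × 5.374×10^-8 / 0.0136 = 328.4 N·m.
ω = 26.9 rad/s, so P_max = T_max·ω = 8833 W.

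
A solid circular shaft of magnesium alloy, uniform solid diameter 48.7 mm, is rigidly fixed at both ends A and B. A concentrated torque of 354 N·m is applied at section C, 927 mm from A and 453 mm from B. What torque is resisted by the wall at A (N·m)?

116 N·m

With uniform GJ and both ends fixed, compatibility θ_AC = θ_CB gives T_A·a = T_B·b, together with T_A + T_B = T₀.
T_A = T₀·b/(a+b) = 354.0·453/1380 = 116.2 N·m; T_B = 237.8 N·m.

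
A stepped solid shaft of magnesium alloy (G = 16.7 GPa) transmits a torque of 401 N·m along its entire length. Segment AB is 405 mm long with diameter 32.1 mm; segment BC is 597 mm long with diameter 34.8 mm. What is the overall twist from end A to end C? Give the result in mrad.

J_AB = π(0.0321)⁴/32 = 1.04×10^-7 m⁴; J_BC = π(0.0348)⁴/32 = 1.44×10^-7 m⁴.
θ = (T/G)·Σ L_i/J_i = (401.0/16.7×10⁹)·(0.405/1.04×10^-7 + 0.597/1.44×10^-7) = 0.1929 rad.

193 mrad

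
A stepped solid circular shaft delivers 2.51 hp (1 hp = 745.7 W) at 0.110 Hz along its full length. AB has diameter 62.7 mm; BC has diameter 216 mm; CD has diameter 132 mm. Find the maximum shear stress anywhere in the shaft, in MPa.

56.0 MPa

ω = 2π·0.110 = 0.6912 rad/s, so T = P/ω = 2.51×745.7 / 0.6912 = 2708 N·m.
Under the same torque, τ_max = 16T/(πd³) is largest where d is smallest — segment AB (d = 62.7 mm).
τ_max = 16·2708/(π·(0.0627)³) = 5.595×10^7 Pa.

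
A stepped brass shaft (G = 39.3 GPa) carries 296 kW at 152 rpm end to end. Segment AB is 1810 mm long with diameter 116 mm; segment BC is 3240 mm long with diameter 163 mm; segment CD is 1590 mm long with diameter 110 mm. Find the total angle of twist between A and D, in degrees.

7.03°

ω = 2π·152/60 = 15.92 rad/s, so T = P/ω = 296×10³ / 15.92 = 18600 N·m.
J_AB = π(0.116)⁴/32 = 1.78×10^-5 m⁴; J_BC = π(0.163)⁴/32 = 6.93×10^-5 m⁴; J_CD = π(0.110)⁴/32 = 1.44×10^-5 m⁴.
θ = (T/G)·Σ L_i/J_i = (18600/39.3×10⁹)·(1.81/1.78×10^-5 + 3.24/6.93×10^-5 + 1.59/1.44×10^-5) = 0.1226 rad.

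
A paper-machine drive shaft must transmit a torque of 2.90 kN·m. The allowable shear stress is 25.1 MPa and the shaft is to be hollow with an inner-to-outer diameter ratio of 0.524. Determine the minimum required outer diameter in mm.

For a hollow shaft with d_i/d_o = 0.524: τ_max = 16T/(π d_o³ (1−k⁴)), so d_o = [16T/(π τ_allow (1−k⁴))]^(1/3) = [16·2900/(π·2.51×10^7·0.9246)]^(1/3) = 0.08602 m.

86.0 mm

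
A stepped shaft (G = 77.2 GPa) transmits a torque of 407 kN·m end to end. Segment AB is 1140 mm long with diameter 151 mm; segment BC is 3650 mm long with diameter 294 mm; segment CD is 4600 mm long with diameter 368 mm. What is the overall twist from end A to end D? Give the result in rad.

J_AB = π(0.151)⁴/32 = 5.10×10^-5 m⁴; J_BC = π(0.294)⁴/32 = 7.33×10^-4 m⁴; J_CD = π(0.368)⁴/32 = 1.80×10^-3 m⁴.
θ = (T/G)·Σ L_i/J_i = (407000/77.2×10⁹)·(1.14/5.10×10^-5 + 3.65/7.33×10^-4 + 4.60/1.80×10^-3) = 0.1575 rad.

0.157 rad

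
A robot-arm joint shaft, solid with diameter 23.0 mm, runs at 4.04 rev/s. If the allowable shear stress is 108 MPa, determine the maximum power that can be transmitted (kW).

6.55 kW

J = πd⁴/32 = π(0.0230)⁴/32 = 2.747×10^-8 m⁴.
T_max = τ_allow·J/r = 1.08×10^8 × 2.747×10^-8 / 0.0115 = 258.0 N·m.
ω = 2π·4.04 = 25.38 rad/s, so P_max = T_max·ω = 6549 W.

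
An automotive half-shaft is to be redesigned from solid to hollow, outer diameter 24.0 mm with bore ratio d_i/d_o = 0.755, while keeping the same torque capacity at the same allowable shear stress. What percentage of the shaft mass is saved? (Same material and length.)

Equal τ_max and T ⇒ the solid shaft needs d_s³ = d_o³(1−k⁴), so d_s = 24.0·(1−0.755⁴)^(1/3) = 21.05 mm.
Area ratio A_h/A_s = d_o²(1−k²)/d_s² = (1−k²)/(1−k⁴)^(2/3) = 0.5587.
Mass saving = 1 − 0.5587 = 44.1 %.

44.1 %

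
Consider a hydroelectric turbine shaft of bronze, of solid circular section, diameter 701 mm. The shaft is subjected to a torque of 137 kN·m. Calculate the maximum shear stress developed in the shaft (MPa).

J = πd⁴/32 = π(0.701)⁴/32 = 0.02371 m⁴.
τ_max = T·r/J = 137000 × 0.350 / 0.02371 = 2.026×10^6 Pa.

2.03 MPa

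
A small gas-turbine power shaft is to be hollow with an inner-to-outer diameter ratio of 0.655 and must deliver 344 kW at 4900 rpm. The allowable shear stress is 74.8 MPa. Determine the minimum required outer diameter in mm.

38.2 mm

ω = 2π·4900/60 = 513.1 rad/s, so T = P/ω = 344×10³ / 513.1 = 670.4 N·m.
For a hollow shaft with d_i/d_o = 0.655: τ_max = 16T/(π d_o³ (1−k⁴)), so d_o = [16T/(π τ_allow (1−k⁴))]^(1/3) = [16·670.4/(π·7.48×10^7·0.8159)]^(1/3) = 0.03825 m.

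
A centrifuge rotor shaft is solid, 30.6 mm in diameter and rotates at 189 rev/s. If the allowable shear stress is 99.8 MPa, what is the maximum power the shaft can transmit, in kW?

667 kW

J = πd⁴/32 = π(0.0306)⁴/32 = 8.608×10^-8 m⁴.
T_max = τ_allow·J/r = 9.98×10^7 × 8.608×10^-8 / 0.0153 = 561.5 N·m.
ω = 2π·189 = 1188 rad/s, so P_max = T_max·ω = 6.668×10^5 W.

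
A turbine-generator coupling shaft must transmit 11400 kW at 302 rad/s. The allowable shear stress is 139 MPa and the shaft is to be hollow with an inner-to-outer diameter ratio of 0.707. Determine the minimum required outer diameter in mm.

ω = 302 rad/s, so T = P/ω = 11400×10³ / 302.0 = 37750 N·m.
For a hollow shaft with d_i/d_o = 0.707: τ_max = 16T/(π d_o³ (1−k⁴)), so d_o = [16T/(π τ_allow (1−k⁴))]^(1/3) = [16·37750/(π·1.39×10^8·0.7502)]^(1/3) = 0.1226 m.

123 mm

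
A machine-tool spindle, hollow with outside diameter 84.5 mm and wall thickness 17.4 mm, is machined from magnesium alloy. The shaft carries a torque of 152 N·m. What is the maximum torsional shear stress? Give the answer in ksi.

J = π(d_o⁴ − d_i⁴)/32 = π(0.0845⁴ − 0.0497⁴)/32 = 4.406×10^-6 m⁴.
τ_max = T·r/J = 152.0 × 0.0423 / 4.406×10^-6 = 1.457×10^6 Pa.

0.211 ksi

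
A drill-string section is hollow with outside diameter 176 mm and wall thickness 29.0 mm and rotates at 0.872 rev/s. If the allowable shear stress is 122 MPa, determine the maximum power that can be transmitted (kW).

571 kW

J = π(d_o⁴ − d_i⁴)/32 = π(0.176⁴ − 0.118⁴)/32 = 7.517×10^-5 m⁴.
T_max = τ_allow·J/r = 1.22×10^8 × 7.517×10^-5 / 0.0880 = 104200 N·m.
ω = 2π·0.872 = 5.479 rad/s, so P_max = T_max·ω = 5.709×10^5 W.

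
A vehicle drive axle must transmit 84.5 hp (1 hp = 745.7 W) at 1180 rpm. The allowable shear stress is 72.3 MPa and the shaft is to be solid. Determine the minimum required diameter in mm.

33.0 mm

ω = 2π·1180/60 = 123.6 rad/s, so T = P/ω = 84.5×745.7 / 123.6 = 509.9 N·m.
For a solid shaft τ_max = 16T/(πd³), so d = (16T/(π τ_allow))^(1/3) = (16·509.9/(π·7.23×10^7))^(1/3) = 0.03299 m.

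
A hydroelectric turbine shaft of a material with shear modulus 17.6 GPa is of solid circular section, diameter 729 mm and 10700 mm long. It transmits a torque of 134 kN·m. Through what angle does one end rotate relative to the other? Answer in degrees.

0.168°

J = πd⁴/32 = π(0.729)⁴/32 = 0.02773 m⁴.
θ = T·L/(G·J) = 134000 × 10.7 / (17.6×10⁹ × 0.02773) = 2.938×10^-3 rad.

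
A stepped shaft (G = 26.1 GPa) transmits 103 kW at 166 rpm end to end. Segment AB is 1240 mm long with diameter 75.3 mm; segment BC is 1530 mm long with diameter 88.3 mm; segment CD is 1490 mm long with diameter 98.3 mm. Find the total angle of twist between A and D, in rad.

0.184 rad

ω = 2π·166/60 = 17.38 rad/s, so T = P/ω = 103×10³ / 17.38 = 5925 N·m.
J_AB = π(0.0753)⁴/32 = 3.16×10^-6 m⁴; J_BC = π(0.0883)⁴/32 = 5.97×10^-6 m⁴; J_CD = π(0.0983)⁴/32 = 9.17×10^-6 m⁴.
θ = (T/G)·Σ L_i/J_i = (5925/26.1×10⁹)·(1.24/3.16×10^-6 + 1.53/5.97×10^-6 + 1.49/9.17×10^-6) = 0.1843 rad.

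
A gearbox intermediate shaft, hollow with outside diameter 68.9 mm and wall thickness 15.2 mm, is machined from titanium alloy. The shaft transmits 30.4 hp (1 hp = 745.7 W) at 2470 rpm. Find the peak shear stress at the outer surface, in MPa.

1.51 MPa

ω = 2π·2470/60 = 258.7 rad/s, so T = P/ω = 30.4×745.7 / 258.7 = 87.64 N·m.
J = π(d_o⁴ − d_i⁴)/32 = π(0.0689⁴ − 0.0385⁴)/32 = 1.997×10^-6 m⁴.
τ_max = T·r/J = 87.64 × 0.0345 / 1.997×10^-6 = 1.512×10^6 Pa.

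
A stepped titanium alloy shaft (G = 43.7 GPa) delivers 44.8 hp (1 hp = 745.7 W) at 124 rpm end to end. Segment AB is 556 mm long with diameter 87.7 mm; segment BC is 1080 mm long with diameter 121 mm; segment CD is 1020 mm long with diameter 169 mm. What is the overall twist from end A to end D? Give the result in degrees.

0.539°

ω = 2π·124/60 = 12.99 rad/s, so T = P/ω = 44.8×745.7 / 12.99 = 2573 N·m.
J_AB = π(0.0877)⁴/32 = 5.81×10^-6 m⁴; J_BC = π(0.121)⁴/32 = 2.10×10^-5 m⁴; J_CD = π(0.169)⁴/32 = 8.01×10^-5 m⁴.
θ = (T/G)·Σ L_i/J_i = (2573/43.7×10⁹)·(0.556/5.81×10^-6 + 1.08/2.10×10^-5 + 1.02/8.01×10^-5) = 9.407×10^-3 rad.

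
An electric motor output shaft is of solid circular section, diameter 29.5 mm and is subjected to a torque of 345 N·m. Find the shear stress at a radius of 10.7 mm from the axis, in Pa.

J = πd⁴/32 = π(0.0295)⁴/32 = 7.435×10^-8 m⁴.
Shear stress varies linearly with radius: τ = T·r/J = 345.0 × 0.0107 / 7.435×10^-8 = 4.965×10^7 Pa.

4.96e7 Pa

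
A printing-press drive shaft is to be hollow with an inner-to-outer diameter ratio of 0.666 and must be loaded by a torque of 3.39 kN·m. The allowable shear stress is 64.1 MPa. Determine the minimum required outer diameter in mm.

69.5 mm

For a hollow shaft with d_i/d_o = 0.666: τ_max = 16T/(π d_o³ (1−k⁴)), so d_o = [16T/(π τ_allow (1−k⁴))]^(1/3) = [16·3390/(π·6.41×10^7·0.8033)]^(1/3) = 0.06947 m.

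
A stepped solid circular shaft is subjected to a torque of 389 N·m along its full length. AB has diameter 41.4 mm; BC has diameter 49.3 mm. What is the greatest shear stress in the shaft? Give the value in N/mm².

27.9 N/mm²

Under the same torque, τ_max = 16T/(πd³) is largest where d is smallest — segment AB (d = 41.4 mm).
τ_max = 16·389.0/(π·(0.0414)³) = 2.792×10^7 Pa.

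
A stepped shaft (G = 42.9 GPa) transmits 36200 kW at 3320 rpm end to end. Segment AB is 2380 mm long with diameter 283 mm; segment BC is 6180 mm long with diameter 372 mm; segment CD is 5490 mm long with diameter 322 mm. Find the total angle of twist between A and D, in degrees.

1.71°

ω = 2π·3320/60 = 347.7 rad/s, so T = P/ω = 36200×10³ / 347.7 = 104100 N·m.
J_AB = π(0.283)⁴/32 = 6.30×10^-4 m⁴; J_BC = π(0.372)⁴/32 = 1.88×10^-3 m⁴; J_CD = π(0.322)⁴/32 = 1.06×10^-3 m⁴.
θ = (T/G)·Σ L_i/J_i = (104100/42.9×10⁹)·(2.38/6.30×10^-4 + 6.18/1.88×10^-3 + 5.49/1.06×10^-3) = 0.02978 rad.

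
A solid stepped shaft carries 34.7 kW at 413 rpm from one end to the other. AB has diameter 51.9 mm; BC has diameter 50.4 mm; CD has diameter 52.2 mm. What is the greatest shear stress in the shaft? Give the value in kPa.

31900 kPa

ω = 2π·413/60 = 43.25 rad/s, so T = P/ω = 34.7×10³ / 43.25 = 802.3 N·m.
Under the same torque, τ_max = 16T/(πd³) is largest where d is smallest — segment BC (d = 50.4 mm).
τ_max = 16·802.3/(π·(0.0504)³) = 3.192×10^7 Pa.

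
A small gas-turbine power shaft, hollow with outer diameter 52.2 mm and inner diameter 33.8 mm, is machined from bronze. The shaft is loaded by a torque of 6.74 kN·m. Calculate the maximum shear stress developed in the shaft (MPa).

J = π(d_o⁴ − d_i⁴)/32 = π(0.0522⁴ − 0.0338⁴)/32 = 6.008×10^-7 m⁴.
τ_max = T·r/J = 6740 × 0.0261 / 6.008×10^-7 = 2.928×10^8 Pa.

293 MPa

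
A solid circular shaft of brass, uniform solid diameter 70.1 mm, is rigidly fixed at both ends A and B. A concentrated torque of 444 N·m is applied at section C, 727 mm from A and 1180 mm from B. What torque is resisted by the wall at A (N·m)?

275 N·m

With uniform GJ and both ends fixed, compatibility θ_AC = θ_CB gives T_A·a = T_B·b, together with T_A + T_B = T₀.
T_A = T₀·b/(a+b) = 444.0·1180/1907 = 274.7 N·m; T_B = 169.3 N·m.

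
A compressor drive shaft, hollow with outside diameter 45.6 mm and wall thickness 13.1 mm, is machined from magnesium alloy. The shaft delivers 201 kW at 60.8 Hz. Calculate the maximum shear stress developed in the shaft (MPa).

ω = 2π·60.8 = 382.0 rad/s, so T = P/ω = 201×10³ / 382.0 = 526.2 N·m.
J = π(d_o⁴ − d_i⁴)/32 = π(0.0456⁴ − 0.0194⁴)/32 = 4.106×10^-7 m⁴.
τ_max = T·r/J = 526.2 × 0.0228 / 4.106×10^-7 = 2.922×10^7 Pa.

29.2 MPa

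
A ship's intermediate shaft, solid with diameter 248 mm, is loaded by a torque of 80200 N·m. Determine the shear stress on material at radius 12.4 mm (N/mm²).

J = πd⁴/32 = π(0.248)⁴/32 = 3.714×10^-4 m⁴.
Shear stress varies linearly with radius: τ = T·r/J = 80200 × 0.0124 / 3.714×10^-4 = 2.678×10^6 Pa.

2.68 N/mm²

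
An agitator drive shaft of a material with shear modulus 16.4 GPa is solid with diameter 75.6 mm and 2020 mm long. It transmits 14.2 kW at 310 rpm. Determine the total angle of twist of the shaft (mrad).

16.8 mrad

ω = 2π·310/60 = 32.46 rad/s, so T = P/ω = 14.2×10³ / 32.46 = 437.4 N·m.
J = πd⁴/32 = π(0.0756)⁴/32 = 3.207×10^-6 m⁴.
θ = T·L/(G·J) = 437.4 × 2.02 / (16.4×10⁹ × 3.207×10^-6) = 0.01680 rad.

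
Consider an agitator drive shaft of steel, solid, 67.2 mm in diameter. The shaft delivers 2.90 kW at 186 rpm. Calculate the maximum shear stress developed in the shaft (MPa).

2.50 MPa

ω = 2π·186/60 = 19.48 rad/s, so T = P/ω = 2.90×10³ / 19.48 = 148.9 N·m.
J = πd⁴/32 = π(0.0672)⁴/32 = 2.002×10^-6 m⁴.
τ_max = T·r/J = 148.9 × 0.0336 / 2.002×10^-6 = 2.499×10^6 Pa.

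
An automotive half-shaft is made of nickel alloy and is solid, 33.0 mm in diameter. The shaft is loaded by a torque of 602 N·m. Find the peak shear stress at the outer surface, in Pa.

8.53e7 Pa

J = πd⁴/32 = π(0.0330)⁴/32 = 1.164×10^-7 m⁴.
τ_max = T·r/J = 602.0 × 0.0165 / 1.164×10^-7 = 8.531×10^7 Pa.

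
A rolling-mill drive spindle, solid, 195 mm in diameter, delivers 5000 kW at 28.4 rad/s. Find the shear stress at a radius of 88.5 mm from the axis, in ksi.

ω = 28.4 rad/s, so T = P/ω = 5000×10³ / 28.40 = 176100 N·m.
J = πd⁴/32 = π(0.195)⁴/32 = 1.420×10^-4 m⁴.
Shear stress varies linearly with radius: τ = T·r/J = 176100 × 0.0885 / 1.420×10^-4 = 1.098×10^8 Pa.

15.9 ksi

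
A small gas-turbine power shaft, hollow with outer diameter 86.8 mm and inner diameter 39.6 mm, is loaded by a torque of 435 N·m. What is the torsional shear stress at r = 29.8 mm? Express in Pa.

J = π(d_o⁴ − d_i⁴)/32 = π(0.0868⁴ − 0.0396⁴)/32 = 5.331×10^-6 m⁴.
Shear stress varies linearly with radius: τ = T·r/J = 435.0 × 0.0298 / 5.331×10^-6 = 2.431×10^6 Pa.

2.43e6 Pa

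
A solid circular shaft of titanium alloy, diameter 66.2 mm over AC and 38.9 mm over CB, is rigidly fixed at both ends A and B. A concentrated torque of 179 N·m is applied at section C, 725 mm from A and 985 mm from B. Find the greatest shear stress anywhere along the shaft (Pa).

2.89e6 Pa

Compatibility: T_A·a/J_AC = T_B·b/J_CB with T_A + T_B = T₀.
J_AC = 1.89×10^-6 m⁴, J_CB = 2.25×10^-7 m⁴, so T_A = T₀·(J_AC/a)/((J_AC/a)+(J_CB/b)) = 164.6 N·m, T_B = 14.44 N·m.
τ in each portion: τ_AC = 2.89×10^6 Pa, τ_CB = 1.25×10^6 Pa; maximum is in AC.
τ_max = T_AC·r/J = 164.6·0.0331/1.89×10^-6 = 2.889×10^6 Pa.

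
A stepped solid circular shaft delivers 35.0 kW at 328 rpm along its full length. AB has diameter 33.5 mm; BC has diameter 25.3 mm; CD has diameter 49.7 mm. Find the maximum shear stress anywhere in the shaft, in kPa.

320000 kPa

ω = 2π·328/60 = 34.35 rad/s, so T = P/ω = 35.0×10³ / 34.35 = 1019 N·m.
Under the same torque, τ_max = 16T/(πd³) is largest where d is smallest — segment BC (d = 25.3 mm).
τ_max = 16·1019/(π·(0.0253)³) = 3.205×10^8 Pa.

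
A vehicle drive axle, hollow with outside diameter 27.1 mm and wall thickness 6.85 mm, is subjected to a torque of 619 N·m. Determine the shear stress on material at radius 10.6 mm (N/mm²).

J = π(d_o⁴ − d_i⁴)/32 = π(0.0271⁴ − 0.0134⁴)/32 = 4.979×10^-8 m⁴.
Shear stress varies linearly with radius: τ = T·r/J = 619.0 × 0.0106 / 4.979×10^-8 = 1.318×10^8 Pa.

132 N/mm²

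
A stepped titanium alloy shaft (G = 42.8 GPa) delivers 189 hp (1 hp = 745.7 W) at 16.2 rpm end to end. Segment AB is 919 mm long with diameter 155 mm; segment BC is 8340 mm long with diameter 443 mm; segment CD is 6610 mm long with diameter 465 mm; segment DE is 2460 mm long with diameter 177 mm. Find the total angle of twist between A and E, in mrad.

88.1 mrad

ω = 2π·16.2/60 = 1.696 rad/s, so T = P/ω = 189×745.7 / 1.696 = 83080 N·m.
J_AB = π(0.155)⁴/32 = 5.67×10^-5 m⁴; J_BC = π(0.443)⁴/32 = 3.78×10^-3 m⁴; J_CD = π(0.465)⁴/32 = 4.59×10^-3 m⁴; J_DE = π(0.177)⁴/32 = 9.64×10^-5 m⁴.
θ = (T/G)·Σ L_i/J_i = (83080/42.8×10⁹)·(0.919/5.67×10^-5 + 8.34/3.78×10^-3 + 6.61/4.59×10^-3 + 2.46/9.64×10^-5) = 0.08811 rad.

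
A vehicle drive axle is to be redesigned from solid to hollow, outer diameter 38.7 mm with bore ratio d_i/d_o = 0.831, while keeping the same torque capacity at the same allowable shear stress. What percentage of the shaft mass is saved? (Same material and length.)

Equal τ_max and T ⇒ the solid shaft needs d_s³ = d_o³(1−k⁴), so d_s = 38.7·(1−0.831⁴)^(1/3) = 31.18 mm.
Area ratio A_h/A_s = d_o²(1−k²)/d_s² = (1−k²)/(1−k⁴)^(2/3) = 0.4766.
Mass saving = 1 − 0.4766 = 52.3 %.

52.3 %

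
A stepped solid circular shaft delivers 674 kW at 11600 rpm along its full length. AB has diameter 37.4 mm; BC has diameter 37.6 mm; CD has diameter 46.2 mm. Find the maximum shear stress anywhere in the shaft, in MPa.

ω = 2π·11600/60 = 1215 rad/s, so T = P/ω = 674×10³ / 1215 = 554.8 N·m.
Under the same torque, τ_max = 16T/(πd³) is largest where d is smallest — segment AB (d = 37.4 mm).
τ_max = 16·554.8/(π·(0.0374)³) = 5.402×10^7 Pa.

54.0 MPa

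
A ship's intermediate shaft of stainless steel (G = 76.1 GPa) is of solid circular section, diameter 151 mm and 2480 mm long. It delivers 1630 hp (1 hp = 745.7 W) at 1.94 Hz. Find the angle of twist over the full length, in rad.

ω = 2π·1.94 = 12.19 rad/s, so T = P/ω = 1630×745.7 / 12.19 = 99720 N·m.
J = πd⁴/32 = π(0.151)⁴/32 = 5.104×10^-5 m⁴.
θ = T·L/(G·J) = 99720 × 2.48 / (76.1×10⁹ × 5.104×10^-5) = 0.06367 rad.

0.0637 rad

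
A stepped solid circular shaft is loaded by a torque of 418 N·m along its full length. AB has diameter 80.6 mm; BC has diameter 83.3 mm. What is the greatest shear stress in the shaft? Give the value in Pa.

4.07e6 Pa

Under the same torque, τ_max = 16T/(πd³) is largest where d is smallest — segment AB (d = 80.6 mm).
τ_max = 16·418.0/(π·(0.0806)³) = 4.066×10^6 Pa.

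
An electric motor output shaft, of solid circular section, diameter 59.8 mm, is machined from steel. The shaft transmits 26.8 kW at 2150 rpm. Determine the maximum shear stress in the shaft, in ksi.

ω = 2π·2150/60 = 225.1 rad/s, so T = P/ω = 26.8×10³ / 225.1 = 119.0 N·m.
J = πd⁴/32 = π(0.0598)⁴/32 = 1.255×10^-6 m⁴.
τ_max = T·r/J = 119.0 × 0.0299 / 1.255×10^-6 = 2.835×10^6 Pa.

0.411 ksi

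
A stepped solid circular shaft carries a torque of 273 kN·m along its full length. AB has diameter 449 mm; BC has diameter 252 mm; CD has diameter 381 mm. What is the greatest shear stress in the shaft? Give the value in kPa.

Under the same torque, τ_max = 16T/(πd³) is largest where d is smallest — segment BC (d = 252 mm).
τ_max = 16·273000/(π·(0.252)³) = 8.688×10^7 Pa.

86900 kPa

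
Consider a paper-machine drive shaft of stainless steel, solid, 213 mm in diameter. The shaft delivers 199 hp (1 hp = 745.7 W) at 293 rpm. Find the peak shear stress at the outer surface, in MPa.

2.55 MPa

ω = 2π·293/60 = 30.68 rad/s, so T = P/ω = 199×745.7 / 30.68 = 4836 N·m.
J = πd⁴/32 = π(0.213)⁴/32 = 2.021×10^-4 m⁴.
τ_max = T·r/J = 4836 × 0.106 / 2.021×10^-4 = 2.549×10^6 Pa.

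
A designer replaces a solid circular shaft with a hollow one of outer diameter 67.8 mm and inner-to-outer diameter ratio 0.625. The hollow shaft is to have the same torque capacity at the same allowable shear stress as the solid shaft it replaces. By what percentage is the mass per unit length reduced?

Equal τ_max and T ⇒ the solid shaft needs d_s³ = d_o³(1−k⁴), so d_s = 67.8·(1−0.625⁴)^(1/3) = 64.16 mm.
Area ratio A_h/A_s = d_o²(1−k²)/d_s² = (1−k²)/(1−k⁴)^(2/3) = 0.6805.
Mass saving = 1 − 0.6805 = 32.0 %.

32.0 %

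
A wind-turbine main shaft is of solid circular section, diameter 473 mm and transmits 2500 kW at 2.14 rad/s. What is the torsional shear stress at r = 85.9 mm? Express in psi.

ω = 2.14 rad/s, so T = P/ω = 2500×10³ / 2.140 = 1.168e6 N·m.
J = πd⁴/32 = π(0.473)⁴/32 = 4.914×10^-3 m⁴.
Shear stress varies linearly with radius: τ = T·r/J = 1.168e6 × 0.0859 / 4.914×10^-3 = 2.042×10^7 Pa.

2960 psi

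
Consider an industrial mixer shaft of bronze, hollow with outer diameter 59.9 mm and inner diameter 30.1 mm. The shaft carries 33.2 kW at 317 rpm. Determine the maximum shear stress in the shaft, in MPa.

ω = 2π·317/60 = 33.20 rad/s, so T = P/ω = 33.2×10³ / 33.20 = 1000 N·m.
J = π(d_o⁴ − d_i⁴)/32 = π(0.0599⁴ − 0.0301⁴)/32 = 1.183×10^-6 m⁴.
τ_max = T·r/J = 1000 × 0.0300 / 1.183×10^-6 = 2.531×10^7 Pa.

25.3 MPa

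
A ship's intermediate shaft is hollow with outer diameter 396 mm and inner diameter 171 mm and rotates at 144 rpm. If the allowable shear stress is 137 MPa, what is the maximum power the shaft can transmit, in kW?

24300 kW

J = π(d_o⁴ − d_i⁴)/32 = π(0.396⁴ − 0.171⁴)/32 = 2.330×10^-3 m⁴.
T_max = τ_allow·J/r = 1.37×10^8 × 2.330×10^-3 / 0.198 = 1.612e6 N·m.
ω = 2π·144/60 = 15.08 rad/s, so P_max = T_max·ω = 2.431×10^7 W.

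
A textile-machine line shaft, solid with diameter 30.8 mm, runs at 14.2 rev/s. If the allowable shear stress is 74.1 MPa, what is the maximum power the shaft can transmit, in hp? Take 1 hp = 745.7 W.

J = πd⁴/32 = π(0.0308)⁴/32 = 8.835×10^-8 m⁴.
T_max = τ_allow·J/r = 7.41×10^7 × 8.835×10^-8 / 0.0154 = 425.1 N·m.
ω = 2π·14.2 = 89.22 rad/s, so P_max = T_max·ω = 3.793×10^4 W.

50.9 hp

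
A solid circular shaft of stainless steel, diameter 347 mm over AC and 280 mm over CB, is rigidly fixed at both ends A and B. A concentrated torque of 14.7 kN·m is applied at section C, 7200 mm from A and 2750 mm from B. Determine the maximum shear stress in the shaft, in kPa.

Compatibility: T_A·a/J_AC = T_B·b/J_CB with T_A + T_B = T₀.
J_AC = 1.42×10^-3 m⁴, J_CB = 6.03×10^-4 m⁴, so T_A = T₀·(J_AC/a)/((J_AC/a)+(J_CB/b)) = 6967 N·m, T_B = 7733 N·m.
τ in each portion: τ_AC = 8.49×10^5 Pa, τ_CB = 1.79×10^6 Pa; maximum is in CB.
τ_max = T_CB·r/J = 7733·0.140/6.03×10^-4 = 1.794×10^6 Pa.

1790 kPa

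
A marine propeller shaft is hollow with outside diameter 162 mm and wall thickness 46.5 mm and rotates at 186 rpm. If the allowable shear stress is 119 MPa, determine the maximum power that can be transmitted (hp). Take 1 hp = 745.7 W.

2510 hp

J = π(d_o⁴ − d_i⁴)/32 = π(0.162⁴ − 0.0690⁴)/32 = 6.539×10^-5 m⁴.
T_max = τ_allow·J/r = 1.19×10^8 × 6.539×10^-5 / 0.0810 = 96070 N·m.
ω = 2π·186/60 = 19.48 rad/s, so P_max = T_max·ω = 1.871×10^6 W.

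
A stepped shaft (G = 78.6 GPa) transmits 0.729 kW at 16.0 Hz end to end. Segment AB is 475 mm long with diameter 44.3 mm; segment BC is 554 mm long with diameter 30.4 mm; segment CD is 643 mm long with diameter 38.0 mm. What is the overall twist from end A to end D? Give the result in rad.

ω = 2π·16.0 = 100.5 rad/s, so T = P/ω = 0.729×10³ / 100.5 = 7.251 N·m.
J_AB = π(0.0443)⁴/32 = 3.78×10^-7 m⁴; J_BC = π(0.0304)⁴/32 = 8.38×10^-8 m⁴; J_CD = π(0.0380)⁴/32 = 2.05×10^-7 m⁴.
θ = (T/G)·Σ L_i/J_i = (7.251/78.6×10⁹)·(0.475/3.78×10^-7 + 0.554/8.38×10^-8 + 0.643/2.05×10^-7) = 1.015×10^-3 rad.

0.00102 rad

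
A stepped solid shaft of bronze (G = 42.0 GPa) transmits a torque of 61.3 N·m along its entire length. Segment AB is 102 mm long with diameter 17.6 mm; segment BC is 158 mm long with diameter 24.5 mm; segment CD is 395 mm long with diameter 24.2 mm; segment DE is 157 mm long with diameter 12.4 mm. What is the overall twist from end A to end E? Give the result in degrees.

7.92°

J_AB = π(0.0176)⁴/32 = 9.42×10^-9 m⁴; J_BC = π(0.0245)⁴/32 = 3.54×10^-8 m⁴; J_CD = π(0.0242)⁴/32 = 3.37×10^-8 m⁴; J_DE = π(0.0124)⁴/32 = 2.32×10^-9 m⁴.
θ = (T/G)·Σ L_i/J_i = (61.30/42.0×10⁹)·(0.102/9.42×10^-9 + 0.158/3.54×10^-8 + 0.395/3.37×10^-8 + 0.157/2.32×10^-9) = 0.1382 rad.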